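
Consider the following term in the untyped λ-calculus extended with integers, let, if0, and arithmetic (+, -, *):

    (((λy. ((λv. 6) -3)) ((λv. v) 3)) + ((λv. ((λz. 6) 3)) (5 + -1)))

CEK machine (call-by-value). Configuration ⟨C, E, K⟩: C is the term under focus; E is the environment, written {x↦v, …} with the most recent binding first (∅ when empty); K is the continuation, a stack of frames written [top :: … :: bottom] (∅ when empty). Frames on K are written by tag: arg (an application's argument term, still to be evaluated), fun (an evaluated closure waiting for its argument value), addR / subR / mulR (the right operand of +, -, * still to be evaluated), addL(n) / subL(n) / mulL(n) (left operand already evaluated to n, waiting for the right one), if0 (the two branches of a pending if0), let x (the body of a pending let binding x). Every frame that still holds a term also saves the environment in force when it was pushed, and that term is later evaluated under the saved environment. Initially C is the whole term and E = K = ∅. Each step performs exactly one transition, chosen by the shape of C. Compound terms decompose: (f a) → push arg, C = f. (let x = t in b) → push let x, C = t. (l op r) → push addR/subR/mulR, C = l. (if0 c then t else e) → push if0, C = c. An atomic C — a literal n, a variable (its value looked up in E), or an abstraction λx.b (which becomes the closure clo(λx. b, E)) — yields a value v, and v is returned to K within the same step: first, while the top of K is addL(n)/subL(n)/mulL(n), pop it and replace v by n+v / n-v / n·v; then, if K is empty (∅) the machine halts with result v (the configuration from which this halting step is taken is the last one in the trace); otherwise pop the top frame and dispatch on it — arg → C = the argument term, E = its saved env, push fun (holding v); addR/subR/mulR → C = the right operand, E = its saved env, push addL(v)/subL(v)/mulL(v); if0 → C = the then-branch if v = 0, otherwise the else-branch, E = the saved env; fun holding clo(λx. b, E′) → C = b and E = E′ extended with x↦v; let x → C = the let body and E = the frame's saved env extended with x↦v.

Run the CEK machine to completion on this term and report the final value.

Answer: 12

Execution trace:
step 0: ⟨C=(((λy. ((λv. 6) -3)) ((λv. v) 3)) + ((λv. ((λz. 6) 3)) (5 + -1))); E=∅; K=∅⟩
step 1: ⟨C=((λy. ((λv. 6) -3)) ((λv. v) 3)); E=∅; K=[addR]⟩
step 2: ⟨C=(λy. ((λv. 6) -3)); E=∅; K=[arg :: addR]⟩
step 3: ⟨C=((λv. v) 3); E=∅; K=[fun :: addR]⟩
step 4: ⟨C=(λv. v); E=∅; K=[arg :: fun :: addR]⟩
step 5: ⟨C=3; E=∅; K=[fun :: fun :: addR]⟩
step 6: ⟨C=v; E={v↦3}; K=[fun :: addR]⟩
step 7: ⟨C=((λv. 6) -3); E={y↦3}; K=[addR]⟩
step 8: ⟨C=(λv. 6); E={y↦3}; K=[arg :: addR]⟩
step 9: ⟨C=-3; E={y↦3}; K=[fun :: addR]⟩
step 10: ⟨C=6; E={v↦-3, y↦3}; K=[addR]⟩
step 11: ⟨C=((λv. ((λz. 6) 3)) (5 + -1)); E=∅; K=[addL(6)]⟩
step 12: ⟨C=(λv. ((λz. 6) 3)); E=∅; K=[arg :: addL(6)]⟩
step 13: ⟨C=(5 + -1); E=∅; K=[fun :: addL(6)]⟩
step 14: ⟨C=5; E=∅; K=[addR :: fun :: addL(6)]⟩
step 15: ⟨C=-1; E=∅; K=[addL(5) :: fun :: addL(6)]⟩
step 16: ⟨C=((λz. 6) 3); E={v↦4}; K=[addL(6)]⟩
step 17: ⟨C=(λz. 6); E={v↦4}; K=[arg :: addL(6)]⟩
step 18: ⟨C=3; E={v↦4}; K=[fun :: addL(6)]⟩
step 19: ⟨C=6; E={z↦3, v↦4}; K=[addL(6)]⟩
→ final value 12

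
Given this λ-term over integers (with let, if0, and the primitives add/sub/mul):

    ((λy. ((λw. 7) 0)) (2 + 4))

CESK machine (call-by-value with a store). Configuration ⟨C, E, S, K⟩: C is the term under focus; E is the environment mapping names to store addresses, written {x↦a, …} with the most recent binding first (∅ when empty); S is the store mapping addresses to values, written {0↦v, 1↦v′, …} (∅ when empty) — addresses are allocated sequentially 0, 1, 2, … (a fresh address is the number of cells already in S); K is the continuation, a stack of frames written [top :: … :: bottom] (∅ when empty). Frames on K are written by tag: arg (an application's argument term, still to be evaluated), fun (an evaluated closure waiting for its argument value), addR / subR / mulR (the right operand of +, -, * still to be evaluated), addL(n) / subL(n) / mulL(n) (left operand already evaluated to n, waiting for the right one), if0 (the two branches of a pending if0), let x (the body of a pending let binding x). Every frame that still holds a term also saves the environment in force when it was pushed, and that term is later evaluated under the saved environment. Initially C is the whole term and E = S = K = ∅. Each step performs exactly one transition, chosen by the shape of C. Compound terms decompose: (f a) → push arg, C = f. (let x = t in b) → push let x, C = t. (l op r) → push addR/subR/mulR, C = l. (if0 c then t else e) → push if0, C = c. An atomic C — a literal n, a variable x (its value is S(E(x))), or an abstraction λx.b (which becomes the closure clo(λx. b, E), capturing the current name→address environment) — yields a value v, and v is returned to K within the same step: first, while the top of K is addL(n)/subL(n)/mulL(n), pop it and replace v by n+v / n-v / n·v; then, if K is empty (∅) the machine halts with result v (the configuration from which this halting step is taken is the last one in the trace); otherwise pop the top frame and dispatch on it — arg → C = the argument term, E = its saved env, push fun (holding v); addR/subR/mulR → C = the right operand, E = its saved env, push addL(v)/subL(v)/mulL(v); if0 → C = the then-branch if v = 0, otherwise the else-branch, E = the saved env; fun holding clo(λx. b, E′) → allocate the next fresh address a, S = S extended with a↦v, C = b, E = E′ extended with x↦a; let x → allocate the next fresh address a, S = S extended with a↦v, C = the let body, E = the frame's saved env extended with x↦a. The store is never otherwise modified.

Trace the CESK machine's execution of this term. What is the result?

Answer: 7

Derivation:
[0] ⟨C=((λy. ((λw. 7) 0)) (2 + 4)); E=∅; S=∅; K=∅⟩
[1] ⟨C=(λy. ((λw. 7) 0)); E=∅; S=∅; K=[arg]⟩
[2] ⟨C=(2 + 4); E=∅; S=∅; K=[fun]⟩
[3] ⟨C=2; E=∅; S=∅; K=[addR :: fun]⟩
[4] ⟨C=4; E=∅; S=∅; K=[addL(2) :: fun]⟩
[5] ⟨C=((λw. 7) 0); E={y↦0}; S={0↦6}; K=∅⟩
[6] ⟨C=(λw. 7); E={y↦0}; S={0↦6}; K=[arg]⟩
[7] ⟨C=0; E={y↦0}; S={0↦6}; K=[fun]⟩
[8] ⟨C=7; E={w↦1, y↦0}; S={0↦6, 1↦0}; K=∅⟩
→ final value 7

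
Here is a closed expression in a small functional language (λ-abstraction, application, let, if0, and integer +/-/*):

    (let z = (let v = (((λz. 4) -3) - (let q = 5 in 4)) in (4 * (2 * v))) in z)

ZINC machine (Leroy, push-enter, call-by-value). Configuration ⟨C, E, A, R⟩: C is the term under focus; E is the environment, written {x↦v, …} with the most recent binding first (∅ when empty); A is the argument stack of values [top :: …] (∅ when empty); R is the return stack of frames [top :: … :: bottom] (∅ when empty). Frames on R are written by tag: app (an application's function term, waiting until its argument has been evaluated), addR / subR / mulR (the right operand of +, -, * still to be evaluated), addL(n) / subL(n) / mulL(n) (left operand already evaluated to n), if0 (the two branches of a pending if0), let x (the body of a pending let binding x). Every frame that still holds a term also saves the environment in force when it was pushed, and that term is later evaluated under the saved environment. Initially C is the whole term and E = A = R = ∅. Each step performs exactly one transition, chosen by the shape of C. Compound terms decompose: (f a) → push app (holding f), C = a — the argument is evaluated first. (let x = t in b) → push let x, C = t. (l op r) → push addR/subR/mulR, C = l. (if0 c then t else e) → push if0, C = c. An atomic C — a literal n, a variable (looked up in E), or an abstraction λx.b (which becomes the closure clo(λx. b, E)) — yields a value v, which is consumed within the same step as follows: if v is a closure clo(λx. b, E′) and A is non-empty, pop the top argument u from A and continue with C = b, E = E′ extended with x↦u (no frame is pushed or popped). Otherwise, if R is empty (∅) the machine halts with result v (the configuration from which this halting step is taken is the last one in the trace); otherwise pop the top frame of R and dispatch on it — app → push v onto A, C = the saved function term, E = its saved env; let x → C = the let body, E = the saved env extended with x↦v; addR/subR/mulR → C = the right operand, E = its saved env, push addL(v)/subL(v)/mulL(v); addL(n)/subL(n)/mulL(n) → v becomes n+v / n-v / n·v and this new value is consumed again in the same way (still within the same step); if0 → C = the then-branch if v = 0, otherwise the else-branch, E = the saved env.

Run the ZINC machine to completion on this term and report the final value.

0. [C=(let z = (let v = (((λz. 4) -3) - (let q = 5 in 4)) in (4 * (2 * v))) in z) | E=∅ | A=∅ | R=∅]
1. [C=(let v = (((λz. 4) -3) - (let q = 5 in 4)) in (4 * (2 * v))) | E=∅ | A=∅ | R=[let z]]
2. [C=(((λz. 4) -3) - (let q = 5 in 4)) | E=∅ | A=∅ | R=[let v :: let z]]
3. [C=((λz. 4) -3) | E=∅ | A=∅ | R=[subR :: let v :: let z]]
4. [C=-3 | E=∅ | A=∅ | R=[app :: subR :: let v :: let z]]
5. [C=(λz. 4) | E=∅ | A=[-3] | R=[subR :: let v :: let z]]
6. [C=4 | E={z↦-3} | A=∅ | R=[subR :: let v :: let z]]
7. [C=(let q = 5 in 4) | E=∅ | A=∅ | R=[subL(4) :: let v :: let z]]
8. [C=5 | E=∅ | A=∅ | R=[let q :: subL(4) :: let v :: let z]]
9. [C=4 | E={q↦5} | A=∅ | R=[subL(4) :: let v :: let z]]
10. [C=(4 * (2 * v)) | E={v↦0} | A=∅ | R=[let z]]
11. [C=4 | E={v↦0} | A=∅ | R=[mulR :: let z]]
12. [C=(2 * v) | E={v↦0} | A=∅ | R=[mulL(4) :: let z]]
13. [C=2 | E={v↦0} | A=∅ | R=[mulR :: mulL(4) :: let z]]
14. [C=v | E={v↦0} | A=∅ | R=[mulL(2) :: mulL(4) :: let z]]
15. [C=z | E={z↦0} | A=∅ | R=∅]
→ final value 0

Answer: 0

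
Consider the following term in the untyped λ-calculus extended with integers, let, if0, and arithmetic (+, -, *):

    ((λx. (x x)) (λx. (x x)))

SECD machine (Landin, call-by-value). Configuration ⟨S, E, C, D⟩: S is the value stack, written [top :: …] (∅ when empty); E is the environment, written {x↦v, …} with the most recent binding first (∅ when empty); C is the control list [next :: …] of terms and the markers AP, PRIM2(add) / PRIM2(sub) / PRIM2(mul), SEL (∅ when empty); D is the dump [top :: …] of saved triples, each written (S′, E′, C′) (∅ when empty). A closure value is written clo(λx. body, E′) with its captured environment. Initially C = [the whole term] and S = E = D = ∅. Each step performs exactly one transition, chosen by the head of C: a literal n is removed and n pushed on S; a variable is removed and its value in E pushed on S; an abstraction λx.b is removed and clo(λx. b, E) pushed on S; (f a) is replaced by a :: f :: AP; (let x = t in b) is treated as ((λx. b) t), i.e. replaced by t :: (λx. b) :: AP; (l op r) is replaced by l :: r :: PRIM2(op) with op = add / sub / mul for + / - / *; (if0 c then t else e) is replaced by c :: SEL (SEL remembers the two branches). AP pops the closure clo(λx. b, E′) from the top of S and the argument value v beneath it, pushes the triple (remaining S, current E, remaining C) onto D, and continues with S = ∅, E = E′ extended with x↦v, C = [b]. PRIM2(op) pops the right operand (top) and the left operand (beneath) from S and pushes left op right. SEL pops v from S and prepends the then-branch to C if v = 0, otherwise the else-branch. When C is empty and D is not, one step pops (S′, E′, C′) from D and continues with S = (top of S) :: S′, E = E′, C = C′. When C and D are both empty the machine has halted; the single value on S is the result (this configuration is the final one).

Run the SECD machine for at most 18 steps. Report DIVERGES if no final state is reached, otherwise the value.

Answer: DIVERGES (no final state within 18 steps)

Derivation:
t=0: ⟨S=∅; E=∅; C=[((λx. (x x)) (λx. (x x)))]; D=∅⟩
t=1: ⟨S=∅; E=∅; C=[(λx. (x x)) :: (λx. (x x)) :: AP]; D=∅⟩
t=2: ⟨S=[clo(λx. (x x), ∅)]; E=∅; C=[(λx. (x x)) :: AP]; D=∅⟩
t=3: ⟨S=[clo(λx. (x x), ∅) :: clo(λx. (x x), ∅)]; E=∅; C=[AP]; D=∅⟩
t=4: ⟨S=∅; E={x↦clo(λx. (x x), ∅)}; C=[(x x)]; D=[(∅, ∅, ∅)]⟩
t=5: ⟨S=∅; E={x↦clo(λx. (x x), ∅)}; C=[x :: x :: AP]; D=[(∅, ∅, ∅)]⟩
t=6: ⟨S=[clo(λx. (x x), ∅)]; E={x↦clo(λx. (x x), ∅)}; C=[x :: AP]; D=[(∅, ∅, ∅)]⟩
t=7: ⟨S=[clo(λx. (x x), ∅) :: clo(λx. (x x), ∅)]; E={x↦clo(λx. (x x), ∅)}; C=[AP]; D=[(∅, ∅, ∅)]⟩
t=8: ⟨S=∅; E={x↦clo(λx. (x x), ∅)}; C=[(x x)]; D=[(∅, {x↦clo(λx. (x x), ∅)}, ∅) :: (∅, ∅, ∅)]⟩
t=9: ⟨S=∅; E={x↦clo(λx. (x x), ∅)}; C=[x :: x :: AP]; D=[(∅, {x↦clo(λx. (x x), ∅)}, ∅) :: (∅, ∅, ∅)]⟩
t=10: ⟨S=[clo(λx. (x x), ∅)]; E={x↦clo(λx. (x x), ∅)}; C=[x :: AP]; D=[(∅, {x↦clo(λx. (x x), ∅)}, ∅) :: (∅, ∅, ∅)]⟩
t=11: ⟨S=[clo(λx. (x x), ∅) :: clo(λx. (x x), ∅)]; E={x↦clo(λx. (x x), ∅)}; C=[AP]; D=[(∅, {x↦clo(λx. (x x), ∅)}, ∅) :: (∅, ∅, ∅)]⟩
t=12: ⟨S=∅; E={x↦clo(λx. (x x), ∅)}; C=[(x x)]; D=[(∅, {x↦clo(λx. (x x), ∅)}, ∅) :: (∅, {x↦clo(λx. (x x), ∅)}, ∅) :: (∅, ∅, ∅)]⟩
t=13: ⟨S=∅; E={x↦clo(λx. (x x), ∅)}; C=[x :: x :: AP]; D=[(∅, {x↦clo(λx. (x x), ∅)}, ∅) :: (∅, {x↦clo(λx. (x x), ∅)}, ∅) :: (∅, ∅, ∅)]⟩
t=14: ⟨S=[clo(λx. (x x), ∅)]; E={x↦clo(λx. (x x), ∅)}; C=[x :: AP]; D=[(∅, {x↦clo(λx. (x x), ∅)}, ∅) :: (∅, {x↦clo(λx. (x x), ∅)}, ∅) :: (∅, ∅, ∅)]⟩
t=15: ⟨S=[clo(λx. (x x), ∅) :: clo(λx. (x x), ∅)]; E={x↦clo(λx. (x x), ∅)}; C=[AP]; D=[(∅, {x↦clo(λx. (x x), ∅)}, ∅) :: (∅, {x↦clo(λx. (x x), ∅)}, ∅) :: (∅, ∅, ∅)]⟩
t=16: ⟨S=∅; E={x↦clo(λx. (x x), ∅)}; C=[(x x)]; D=[(∅, {x↦clo(λx. (x x), ∅)}, ∅) :: (∅, {x↦clo(λx. (x x), ∅)}, ∅) :: (∅, {x↦clo(λx. (x x), ∅)}, ∅) :: (∅, ∅, ∅)]⟩
t=17: ⟨S=∅; E={x↦clo(λx. (x x), ∅)}; C=[x :: x :: AP]; D=[(∅, {x↦clo(λx. (x x), ∅)}, ∅) :: (∅, {x↦clo(λx. (x x), ∅)}, ∅) :: (∅, {x↦clo(λx. (x x), ∅)}, ∅) :: (∅, ∅, ∅)]⟩
t=18: ⟨S=[clo(λx. (x x), ∅)]; E={x↦clo(λx. (x x), ∅)}; C=[x :: AP]; D=[(∅, {x↦clo(λx. (x x), ∅)}, ∅) :: (∅, {x↦clo(λx. (x x), ∅)}, ∅) :: (∅, {x↦clo(λx. (x x), ∅)}, ∅) :: (∅, ∅, ∅)]⟩
→ 18 transitions taken and the configuration is still not final: no result within 18 steps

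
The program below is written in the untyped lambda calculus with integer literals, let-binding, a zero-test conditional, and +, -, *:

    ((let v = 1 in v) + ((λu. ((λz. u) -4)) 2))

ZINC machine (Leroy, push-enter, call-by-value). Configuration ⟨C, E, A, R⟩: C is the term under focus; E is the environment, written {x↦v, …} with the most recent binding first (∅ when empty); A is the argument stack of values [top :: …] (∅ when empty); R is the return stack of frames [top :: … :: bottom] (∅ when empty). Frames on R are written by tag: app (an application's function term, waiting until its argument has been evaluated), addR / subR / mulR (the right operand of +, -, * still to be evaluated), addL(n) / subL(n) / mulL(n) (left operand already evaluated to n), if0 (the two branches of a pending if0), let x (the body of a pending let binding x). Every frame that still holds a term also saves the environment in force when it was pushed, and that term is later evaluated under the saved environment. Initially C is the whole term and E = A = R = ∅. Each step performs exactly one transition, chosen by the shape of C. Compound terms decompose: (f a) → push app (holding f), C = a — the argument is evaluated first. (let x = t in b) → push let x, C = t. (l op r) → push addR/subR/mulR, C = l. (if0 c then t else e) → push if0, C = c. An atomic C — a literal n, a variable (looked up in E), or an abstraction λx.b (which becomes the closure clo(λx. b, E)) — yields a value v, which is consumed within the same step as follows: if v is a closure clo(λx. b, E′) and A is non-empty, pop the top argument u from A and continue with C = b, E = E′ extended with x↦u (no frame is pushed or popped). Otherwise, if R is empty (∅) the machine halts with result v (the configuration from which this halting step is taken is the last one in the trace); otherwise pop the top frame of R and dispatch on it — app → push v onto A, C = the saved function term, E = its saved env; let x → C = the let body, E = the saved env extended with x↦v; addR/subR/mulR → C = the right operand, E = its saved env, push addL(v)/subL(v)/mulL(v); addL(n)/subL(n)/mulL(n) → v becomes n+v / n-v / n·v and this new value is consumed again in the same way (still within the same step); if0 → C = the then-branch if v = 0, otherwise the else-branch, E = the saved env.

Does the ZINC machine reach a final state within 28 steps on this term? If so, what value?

Answer: 3

Derivation:
t=0: <C=((let v = 1 in v) + ((λu. ((λz. u) -4)) 2)), E=∅, A=∅, R=∅>
t=1: <C=(let v = 1 in v), E=∅, A=∅, R=[addR]>
t=2: <C=1, E=∅, A=∅, R=[let v :: addR]>
t=3: <C=v, E={v↦1}, A=∅, R=[addR]>
t=4: <C=((λu. ((λz. u) -4)) 2), E=∅, A=∅, R=[addL(1)]>
t=5: <C=2, E=∅, A=∅, R=[app :: addL(1)]>
t=6: <C=(λu. ((λz. u) -4)), E=∅, A=[2], R=[addL(1)]>
t=7: <C=((λz. u) -4), E={u↦2}, A=∅, R=[addL(1)]>
t=8: <C=-4, E={u↦2}, A=∅, R=[app :: addL(1)]>
t=9: <C=(λz. u), E={u↦2}, A=[-4], R=[addL(1)]>
t=10: <C=u, E={z↦-4, u↦2}, A=∅, R=[addL(1)]>
→ final value 3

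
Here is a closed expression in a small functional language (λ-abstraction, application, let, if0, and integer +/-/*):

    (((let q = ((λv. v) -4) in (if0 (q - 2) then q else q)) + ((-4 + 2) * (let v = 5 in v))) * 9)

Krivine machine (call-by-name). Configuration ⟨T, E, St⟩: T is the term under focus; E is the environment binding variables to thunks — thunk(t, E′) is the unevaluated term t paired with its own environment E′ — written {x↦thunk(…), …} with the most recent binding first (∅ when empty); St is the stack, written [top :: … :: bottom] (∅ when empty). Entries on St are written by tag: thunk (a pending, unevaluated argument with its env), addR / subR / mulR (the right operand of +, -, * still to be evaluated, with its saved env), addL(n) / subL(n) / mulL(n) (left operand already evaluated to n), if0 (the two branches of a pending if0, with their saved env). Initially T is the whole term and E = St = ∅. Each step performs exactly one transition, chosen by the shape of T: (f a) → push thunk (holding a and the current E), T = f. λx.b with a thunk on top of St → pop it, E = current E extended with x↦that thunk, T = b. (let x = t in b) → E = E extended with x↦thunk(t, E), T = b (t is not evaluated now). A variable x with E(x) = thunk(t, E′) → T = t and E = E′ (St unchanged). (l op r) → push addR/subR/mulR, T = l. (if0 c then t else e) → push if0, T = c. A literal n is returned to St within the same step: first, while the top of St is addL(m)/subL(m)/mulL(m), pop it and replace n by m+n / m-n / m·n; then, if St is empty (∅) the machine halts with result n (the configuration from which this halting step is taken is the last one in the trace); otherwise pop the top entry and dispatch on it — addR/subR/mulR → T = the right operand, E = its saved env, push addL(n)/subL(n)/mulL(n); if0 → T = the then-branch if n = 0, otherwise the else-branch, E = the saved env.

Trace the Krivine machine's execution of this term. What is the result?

t=0: ⟨T=(((let q = ((λv. v) -4) in (if0 (q - 2) then q else q)) + ((-4 + 2) * (let v = 5 in v))) * 9); E=∅; St=∅⟩
t=1: ⟨T=((let q = ((λv. v) -4) in (if0 (q - 2) then q else q)) + ((-4 + 2) * (let v = 5 in v))); E=∅; St=[mulR]⟩
t=2: ⟨T=(let q = ((λv. v) -4) in (if0 (q - 2) then q else q)); E=∅; St=[addR :: mulR]⟩
t=3: ⟨T=(if0 (q - 2) then q else q); E={q↦thunk(((λv. v) -4), ∅)}; St=[addR :: mulR]⟩
t=4: ⟨T=(q - 2); E={q↦thunk(((λv. v) -4), ∅)}; St=[if0 :: addR :: mulR]⟩
t=5: ⟨T=q; E={q↦thunk(((λv. v) -4), ∅)}; St=[subR :: if0 :: addR :: mulR]⟩
t=6: ⟨T=((λv. v) -4); E=∅; St=[subR :: if0 :: addR :: mulR]⟩
t=7: ⟨T=(λv. v); E=∅; St=[thunk :: subR :: if0 :: addR :: mulR]⟩
t=8: ⟨T=v; E={v↦thunk(-4, ∅)}; St=[subR :: if0 :: addR :: mulR]⟩
t=9: ⟨T=-4; E=∅; St=[subR :: if0 :: addR :: mulR]⟩
t=10: ⟨T=2; E={q↦thunk(((λv. v) -4), ∅)}; St=[subL(-4) :: if0 :: addR :: mulR]⟩
t=11: ⟨T=q; E={q↦thunk(((λv. v) -4), ∅)}; St=[addR :: mulR]⟩
t=12: ⟨T=((λv. v) -4); E=∅; St=[addR :: mulR]⟩
t=13: ⟨T=(λv. v); E=∅; St=[thunk :: addR :: mulR]⟩
t=14: ⟨T=v; E={v↦thunk(-4, ∅)}; St=[addR :: mulR]⟩
t=15: ⟨T=-4; E=∅; St=[addR :: mulR]⟩
t=16: ⟨T=((-4 + 2) * (let v = 5 in v)); E=∅; St=[addL(-4) :: mulR]⟩
t=17: ⟨T=(-4 + 2); E=∅; St=[mulR :: addL(-4) :: mulR]⟩
t=18: ⟨T=-4; E=∅; St=[addR :: mulR :: addL(-4) :: mulR]⟩
t=19: ⟨T=2; E=∅; St=[addL(-4) :: mulR :: addL(-4) :: mulR]⟩
t=20: ⟨T=(let v = 5 in v); E=∅; St=[mulL(-2) :: addL(-4) :: mulR]⟩
t=21: ⟨T=v; E={v↦thunk(5, ∅)}; St=[mulL(-2) :: addL(-4) :: mulR]⟩
t=22: ⟨T=5; E=∅; St=[mulL(-2) :: addL(-4) :: mulR]⟩
t=23: ⟨T=9; E=∅; St=[mulL(-14)]⟩
→ final value -126

Answer: -126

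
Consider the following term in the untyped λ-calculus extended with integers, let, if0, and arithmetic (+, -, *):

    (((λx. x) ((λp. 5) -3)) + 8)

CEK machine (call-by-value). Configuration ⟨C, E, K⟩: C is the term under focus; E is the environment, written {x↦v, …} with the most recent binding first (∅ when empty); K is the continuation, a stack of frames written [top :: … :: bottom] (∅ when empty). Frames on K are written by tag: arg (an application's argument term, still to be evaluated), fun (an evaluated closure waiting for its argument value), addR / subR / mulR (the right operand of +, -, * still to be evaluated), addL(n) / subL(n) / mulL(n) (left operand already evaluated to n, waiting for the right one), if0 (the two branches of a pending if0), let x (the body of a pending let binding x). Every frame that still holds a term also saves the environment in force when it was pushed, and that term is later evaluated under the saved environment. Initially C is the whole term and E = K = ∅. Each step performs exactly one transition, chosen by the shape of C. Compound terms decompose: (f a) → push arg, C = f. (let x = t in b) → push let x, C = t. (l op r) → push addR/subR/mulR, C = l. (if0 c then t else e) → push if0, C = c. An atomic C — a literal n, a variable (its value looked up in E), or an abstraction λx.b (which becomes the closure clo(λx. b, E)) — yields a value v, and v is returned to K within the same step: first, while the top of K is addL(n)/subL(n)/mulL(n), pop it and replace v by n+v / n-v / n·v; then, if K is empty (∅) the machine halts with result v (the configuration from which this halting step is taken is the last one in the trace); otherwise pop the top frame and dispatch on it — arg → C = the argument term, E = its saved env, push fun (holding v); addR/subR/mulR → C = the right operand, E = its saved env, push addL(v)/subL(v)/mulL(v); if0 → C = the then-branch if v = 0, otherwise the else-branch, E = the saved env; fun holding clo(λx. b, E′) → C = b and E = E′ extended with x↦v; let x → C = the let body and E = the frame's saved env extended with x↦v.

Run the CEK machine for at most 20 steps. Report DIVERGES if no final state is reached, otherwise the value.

Answer: 13

Derivation:
step 0: [C=(((λx. x) ((λp. 5) -3)) + 8) | E=∅ | K=∅]
step 1: [C=((λx. x) ((λp. 5) -3)) | E=∅ | K=[addR]]
step 2: [C=(λx. x) | E=∅ | K=[arg :: addR]]
step 3: [C=((λp. 5) -3) | E=∅ | K=[fun :: addR]]
step 4: [C=(λp. 5) | E=∅ | K=[arg :: fun :: addR]]
step 5: [C=-3 | E=∅ | K=[fun :: fun :: addR]]
step 6: [C=5 | E={p↦-3} | K=[fun :: addR]]
step 7: [C=x | E={x↦5} | K=[addR]]
step 8: [C=8 | E=∅ | K=[addL(5)]]
→ final value 13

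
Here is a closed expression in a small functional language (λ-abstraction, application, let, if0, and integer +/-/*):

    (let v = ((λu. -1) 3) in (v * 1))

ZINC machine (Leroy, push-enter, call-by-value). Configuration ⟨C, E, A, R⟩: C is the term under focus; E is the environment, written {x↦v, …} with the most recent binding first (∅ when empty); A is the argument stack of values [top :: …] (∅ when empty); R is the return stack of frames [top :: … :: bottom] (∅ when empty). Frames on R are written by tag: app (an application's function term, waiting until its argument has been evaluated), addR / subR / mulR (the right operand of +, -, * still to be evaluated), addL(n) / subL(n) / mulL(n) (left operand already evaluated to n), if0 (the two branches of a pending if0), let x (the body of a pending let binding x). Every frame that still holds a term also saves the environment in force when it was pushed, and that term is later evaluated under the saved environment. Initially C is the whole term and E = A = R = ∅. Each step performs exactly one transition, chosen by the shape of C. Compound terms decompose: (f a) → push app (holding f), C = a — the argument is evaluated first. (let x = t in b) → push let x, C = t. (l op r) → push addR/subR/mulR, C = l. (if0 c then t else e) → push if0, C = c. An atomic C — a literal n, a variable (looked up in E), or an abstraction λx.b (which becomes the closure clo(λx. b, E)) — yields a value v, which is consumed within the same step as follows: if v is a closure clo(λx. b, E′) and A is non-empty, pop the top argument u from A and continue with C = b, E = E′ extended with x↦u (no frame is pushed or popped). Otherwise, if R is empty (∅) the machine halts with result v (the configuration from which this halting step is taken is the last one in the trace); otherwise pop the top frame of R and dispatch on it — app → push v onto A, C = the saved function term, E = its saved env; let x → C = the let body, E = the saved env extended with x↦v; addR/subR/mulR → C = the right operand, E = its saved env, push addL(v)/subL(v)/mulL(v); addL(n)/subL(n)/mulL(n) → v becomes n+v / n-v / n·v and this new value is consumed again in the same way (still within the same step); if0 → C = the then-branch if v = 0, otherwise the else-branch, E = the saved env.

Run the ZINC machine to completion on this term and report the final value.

Answer: -1

Derivation:
t=0: [C=(let v = ((λu. -1) 3) in (v * 1)) | E=∅ | A=∅ | R=∅]
t=1: [C=((λu. -1) 3) | E=∅ | A=∅ | R=[let v]]
t=2: [C=3 | E=∅ | A=∅ | R=[app :: let v]]
t=3: [C=(λu. -1) | E=∅ | A=[3] | R=[let v]]
t=4: [C=-1 | E={u↦3} | A=∅ | R=[let v]]
t=5: [C=(v * 1) | E={v↦-1} | A=∅ | R=∅]
t=6: [C=v | E={v↦-1} | A=∅ | R=[mulR]]
t=7: [C=1 | E={v↦-1} | A=∅ | R=[mulL(-1)]]
→ final value -1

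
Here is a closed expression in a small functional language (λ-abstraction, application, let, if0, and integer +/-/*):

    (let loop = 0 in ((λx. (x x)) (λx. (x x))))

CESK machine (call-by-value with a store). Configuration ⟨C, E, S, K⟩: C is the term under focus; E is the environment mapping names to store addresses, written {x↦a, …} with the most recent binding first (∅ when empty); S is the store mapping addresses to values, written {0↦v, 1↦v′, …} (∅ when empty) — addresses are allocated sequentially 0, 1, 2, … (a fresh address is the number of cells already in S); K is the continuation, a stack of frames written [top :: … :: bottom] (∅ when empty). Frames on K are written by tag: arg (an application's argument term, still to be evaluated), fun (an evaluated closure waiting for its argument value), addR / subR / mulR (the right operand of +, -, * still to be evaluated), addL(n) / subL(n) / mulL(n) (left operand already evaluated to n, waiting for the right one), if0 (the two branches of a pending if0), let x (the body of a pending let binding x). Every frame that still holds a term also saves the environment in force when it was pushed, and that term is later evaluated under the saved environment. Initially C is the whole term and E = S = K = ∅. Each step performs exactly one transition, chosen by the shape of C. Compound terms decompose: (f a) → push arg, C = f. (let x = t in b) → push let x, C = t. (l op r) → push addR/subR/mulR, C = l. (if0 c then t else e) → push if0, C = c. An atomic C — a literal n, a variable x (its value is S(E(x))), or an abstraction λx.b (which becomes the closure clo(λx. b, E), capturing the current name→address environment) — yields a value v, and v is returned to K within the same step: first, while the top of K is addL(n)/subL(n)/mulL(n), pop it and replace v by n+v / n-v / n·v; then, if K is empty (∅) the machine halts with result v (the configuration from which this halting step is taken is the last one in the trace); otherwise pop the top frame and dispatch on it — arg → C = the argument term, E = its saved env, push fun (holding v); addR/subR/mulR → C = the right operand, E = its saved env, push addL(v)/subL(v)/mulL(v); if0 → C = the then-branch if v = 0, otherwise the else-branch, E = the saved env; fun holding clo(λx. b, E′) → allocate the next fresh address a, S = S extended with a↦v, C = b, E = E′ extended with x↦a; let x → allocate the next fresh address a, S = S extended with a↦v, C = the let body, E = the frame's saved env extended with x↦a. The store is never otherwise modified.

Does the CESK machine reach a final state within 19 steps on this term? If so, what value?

Answer: DIVERGES (no final state within 19 steps)

Machine steps:
[0] [C=(let loop = 0 in ((λx. (x x)) (λx. (x x)))) | E=∅ | S=∅ | K=∅]
[1] [C=0 | E=∅ | S=∅ | K=[let loop]]
[2] [C=((λx. (x x)) (λx. (x x))) | E={loop↦0} | S={0↦0} | K=∅]
[3] [C=(λx. (x x)) | E={loop↦0} | S={0↦0} | K=[arg]]
[4] [C=(λx. (x x)) | E={loop↦0} | S={0↦0} | K=[fun]]
[5] [C=(x x) | E={x↦1, loop↦0} | S={0↦0, 1↦clo(λx. (x x), {loop↦0})} | K=∅]
[6] [C=x | E={x↦1, loop↦0} | S={0↦0, 1↦clo(λx. (x x), {loop↦0})} | K=[arg]]
[7] [C=x | E={x↦1, loop↦0} | S={0↦0, 1↦clo(λx. (x x), {loop↦0})} | K=[fun]]
[8] [C=(x x) | E={x↦2, loop↦0} | S={0↦0, 1↦clo(λx. (x x), {loop↦0}), 2↦clo(λx. (x x), {loop↦0})} | K=∅]
[9] [C=x | E={x↦2, loop↦0} | S={0↦0, 1↦clo(λx. (x x), {loop↦0}), 2↦clo(λx. (x x), {loop↦0})} | K=[arg]]
[10] [C=x | E={x↦2, loop↦0} | S={0↦0, 1↦clo(λx. (x x), {loop↦0}), 2↦clo(λx. (x x), {loop↦0})} | K=[fun]]
[11] [C=(x x) | E={x↦3, loop↦0} | S={0↦0, 1↦clo(λx. (x x), {loop↦0}), 2↦clo(λx. (x x), {loop↦0}), 3↦clo(λx. (x x), {loop↦0})} | K=∅]
[12] [C=x | E={x↦3, loop↦0} | S={0↦0, 1↦clo(λx. (x x), {loop↦0}), 2↦clo(λx. (x x), {loop↦0}), 3↦clo(λx. (x x), {loop↦0})} | K=[arg]]
[13] [C=x | E={x↦3, loop↦0} | S={0↦0, 1↦clo(λx. (x x), {loop↦0}), 2↦clo(λx. (x x), {loop↦0}), 3↦clo(λx. (x x), {loop↦0})} | K=[fun]]
[14] [C=(x x) | E={x↦4, loop↦0} | S={0↦0, 1↦clo(λx. (x x), {loop↦0}), 2↦clo(λx. (x x), {loop↦0}), 3↦clo(λx. (x x), {loop↦0}), 4↦clo(λx. (x x), {loop↦0})} | K=∅]
[15] [C=x | E={x↦4, loop↦0} | S={0↦0, 1↦clo(λx. (x x), {loop↦0}), 2↦clo(λx. (x x), {loop↦0}), 3↦clo(λx. (x x), {loop↦0}), 4↦clo(λx. (x x), {loop↦0})} | K=[arg]]
[16] [C=x | E={x↦4, loop↦0} | S={0↦0, 1↦clo(λx. (x x), {loop↦0}), 2↦clo(λx. (x x), {loop↦0}), 3↦clo(λx. (x x), {loop↦0}), 4↦clo(λx. (x x), {loop↦0})} | K=[fun]]
[17] [C=(x x) | E={x↦5, loop↦0} | S={0↦0, 1↦clo(λx. (x x), {loop↦0}), 2↦clo(λx. (x x), {loop↦0}), 3↦clo(λx. (x x), {loop↦0}), 4↦clo(λx. (x x), {loop↦0}), 5↦clo(λx. (x x), {loop↦0})} | K=∅]
[18] [C=x | E={x↦5, loop↦0} | S={0↦0, 1↦clo(λx. (x x), {loop↦0}), 2↦clo(λx. (x x), {loop↦0}), 3↦clo(λx. (x x), {loop↦0}), 4↦clo(λx. (x x), {loop↦0}), 5↦clo(λx. (x x), {loop↦0})} | K=[arg]]
[19] [C=x | E={x↦5, loop↦0} | S={0↦0, 1↦clo(λx. (x x), {loop↦0}), 2↦clo(λx. (x x), {loop↦0}), 3↦clo(λx. (x x), {loop↦0}), 4↦clo(λx. (x x), {loop↦0}), 5↦clo(λx. (x x), {loop↦0})} | K=[fun]]
→ 19 transitions taken and the configuration is still not final: no result within 19 steps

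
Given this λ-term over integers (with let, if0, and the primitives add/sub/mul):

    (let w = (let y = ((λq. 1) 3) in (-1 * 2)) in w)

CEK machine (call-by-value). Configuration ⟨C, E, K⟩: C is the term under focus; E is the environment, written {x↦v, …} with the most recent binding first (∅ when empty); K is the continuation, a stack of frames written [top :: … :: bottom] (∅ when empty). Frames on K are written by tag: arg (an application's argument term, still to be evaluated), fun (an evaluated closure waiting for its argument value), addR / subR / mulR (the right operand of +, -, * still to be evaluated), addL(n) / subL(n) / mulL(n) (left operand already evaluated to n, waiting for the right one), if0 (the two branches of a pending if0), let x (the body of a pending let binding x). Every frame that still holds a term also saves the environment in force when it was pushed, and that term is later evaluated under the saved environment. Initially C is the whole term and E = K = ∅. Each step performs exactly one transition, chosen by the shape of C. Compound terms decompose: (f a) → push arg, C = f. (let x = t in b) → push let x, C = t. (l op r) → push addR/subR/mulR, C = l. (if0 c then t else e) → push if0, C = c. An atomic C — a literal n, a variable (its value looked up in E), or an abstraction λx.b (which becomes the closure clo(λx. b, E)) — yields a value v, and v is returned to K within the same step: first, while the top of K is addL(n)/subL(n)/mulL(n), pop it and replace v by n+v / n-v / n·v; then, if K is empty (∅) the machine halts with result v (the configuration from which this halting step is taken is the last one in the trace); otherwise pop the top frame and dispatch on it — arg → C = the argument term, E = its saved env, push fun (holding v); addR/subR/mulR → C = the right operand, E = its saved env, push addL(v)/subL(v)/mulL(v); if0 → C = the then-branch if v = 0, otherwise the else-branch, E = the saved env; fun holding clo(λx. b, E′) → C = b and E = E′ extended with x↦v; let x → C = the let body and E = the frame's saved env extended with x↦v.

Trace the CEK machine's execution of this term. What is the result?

Answer: -2

Execution trace:
step 0: [C=(let w = (let y = ((λq. 1) 3) in (-1 * 2)) in w) | E=∅ | K=∅]
step 1: [C=(let y = ((λq. 1) 3) in (-1 * 2)) | E=∅ | K=[let w]]
step 2: [C=((λq. 1) 3) | E=∅ | K=[let y :: let w]]
step 3: [C=(λq. 1) | E=∅ | K=[arg :: let y :: let w]]
step 4: [C=3 | E=∅ | K=[fun :: let y :: let w]]
step 5: [C=1 | E={q↦3} | K=[let y :: let w]]
step 6: [C=(-1 * 2) | E={y↦1} | K=[let w]]
step 7: [C=-1 | E={y↦1} | K=[mulR :: let w]]
step 8: [C=2 | E={y↦1} | K=[mulL(-1) :: let w]]
step 9: [C=w | E={w↦-2} | K=∅]
→ final value -2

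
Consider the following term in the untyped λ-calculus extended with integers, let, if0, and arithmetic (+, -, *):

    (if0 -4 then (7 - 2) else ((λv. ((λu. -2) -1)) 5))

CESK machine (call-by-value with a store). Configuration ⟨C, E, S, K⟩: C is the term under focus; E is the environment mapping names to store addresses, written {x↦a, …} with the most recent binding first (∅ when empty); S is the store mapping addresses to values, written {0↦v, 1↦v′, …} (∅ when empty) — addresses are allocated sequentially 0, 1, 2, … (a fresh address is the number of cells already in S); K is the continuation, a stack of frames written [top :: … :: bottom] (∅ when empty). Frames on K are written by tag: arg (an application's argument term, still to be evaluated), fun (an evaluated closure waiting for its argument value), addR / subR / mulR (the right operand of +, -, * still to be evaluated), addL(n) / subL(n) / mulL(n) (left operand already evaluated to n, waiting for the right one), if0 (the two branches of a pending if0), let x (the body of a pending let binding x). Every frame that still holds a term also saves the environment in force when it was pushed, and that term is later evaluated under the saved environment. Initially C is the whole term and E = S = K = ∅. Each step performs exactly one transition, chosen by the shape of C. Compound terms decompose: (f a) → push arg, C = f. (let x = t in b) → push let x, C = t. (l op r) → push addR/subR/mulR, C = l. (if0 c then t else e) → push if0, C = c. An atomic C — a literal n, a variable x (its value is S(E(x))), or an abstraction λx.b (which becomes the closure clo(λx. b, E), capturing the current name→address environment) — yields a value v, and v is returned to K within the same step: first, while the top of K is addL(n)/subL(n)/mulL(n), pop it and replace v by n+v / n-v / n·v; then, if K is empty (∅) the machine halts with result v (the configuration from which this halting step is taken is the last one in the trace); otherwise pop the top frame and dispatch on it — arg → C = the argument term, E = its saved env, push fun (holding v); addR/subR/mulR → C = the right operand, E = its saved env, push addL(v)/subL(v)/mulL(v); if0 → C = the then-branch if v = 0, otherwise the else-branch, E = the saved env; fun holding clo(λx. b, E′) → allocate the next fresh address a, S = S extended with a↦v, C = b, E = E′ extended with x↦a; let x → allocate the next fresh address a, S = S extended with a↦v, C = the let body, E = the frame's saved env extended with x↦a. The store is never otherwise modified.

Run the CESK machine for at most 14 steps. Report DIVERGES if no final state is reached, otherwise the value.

Answer: -2

Derivation:
t=0: <C=(if0 -4 then (7 - 2) else ((λv. ((λu. -2) -1)) 5)), E=∅, S=∅, K=∅>
t=1: <C=-4, E=∅, S=∅, K=[if0]>
t=2: <C=((λv. ((λu. -2) -1)) 5), E=∅, S=∅, K=∅>
t=3: <C=(λv. ((λu. -2) -1)), E=∅, S=∅, K=[arg]>
t=4: <C=5, E=∅, S=∅, K=[fun]>
t=5: <C=((λu. -2) -1), E={v↦0}, S={0↦5}, K=∅>
t=6: <C=(λu. -2), E={v↦0}, S={0↦5}, K=[arg]>
t=7: <C=-1, E={v↦0}, S={0↦5}, K=[fun]>
t=8: <C=-2, E={u↦1, v↦0}, S={0↦5, 1↦-1}, K=∅>
→ final value -2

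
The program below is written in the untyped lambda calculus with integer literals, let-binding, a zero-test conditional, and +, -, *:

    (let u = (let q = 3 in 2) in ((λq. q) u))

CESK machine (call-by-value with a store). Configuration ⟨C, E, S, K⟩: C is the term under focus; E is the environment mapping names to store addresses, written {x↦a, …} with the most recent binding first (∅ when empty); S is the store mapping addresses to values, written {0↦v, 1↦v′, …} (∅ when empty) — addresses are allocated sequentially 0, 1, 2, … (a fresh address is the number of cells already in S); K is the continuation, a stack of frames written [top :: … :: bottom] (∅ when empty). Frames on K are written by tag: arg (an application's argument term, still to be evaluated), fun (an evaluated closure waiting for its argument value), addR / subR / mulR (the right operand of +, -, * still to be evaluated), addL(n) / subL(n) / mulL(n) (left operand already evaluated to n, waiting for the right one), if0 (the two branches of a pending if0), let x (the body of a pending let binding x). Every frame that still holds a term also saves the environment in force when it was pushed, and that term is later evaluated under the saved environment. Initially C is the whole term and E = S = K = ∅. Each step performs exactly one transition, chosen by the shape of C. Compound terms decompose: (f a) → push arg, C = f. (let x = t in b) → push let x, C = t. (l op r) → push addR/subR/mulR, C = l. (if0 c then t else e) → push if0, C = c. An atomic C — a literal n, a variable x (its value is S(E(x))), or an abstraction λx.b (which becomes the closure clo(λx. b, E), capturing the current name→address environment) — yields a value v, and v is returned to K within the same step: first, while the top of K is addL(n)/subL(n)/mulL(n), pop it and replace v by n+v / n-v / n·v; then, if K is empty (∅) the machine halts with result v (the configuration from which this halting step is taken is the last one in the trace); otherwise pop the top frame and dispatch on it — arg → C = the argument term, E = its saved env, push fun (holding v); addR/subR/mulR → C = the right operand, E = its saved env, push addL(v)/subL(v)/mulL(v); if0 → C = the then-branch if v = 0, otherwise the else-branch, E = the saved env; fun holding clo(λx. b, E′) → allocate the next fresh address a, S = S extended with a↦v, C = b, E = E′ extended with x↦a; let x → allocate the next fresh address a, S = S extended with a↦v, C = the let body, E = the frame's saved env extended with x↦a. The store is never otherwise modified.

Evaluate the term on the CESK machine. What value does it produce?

0. ⟨C=(let u = (let q = 3 in 2) in ((λq. q) u)); E=∅; S=∅; K=∅⟩
1. ⟨C=(let q = 3 in 2); E=∅; S=∅; K=[let u]⟩
2. ⟨C=3; E=∅; S=∅; K=[let q :: let u]⟩
3. ⟨C=2; E={q↦0}; S={0↦3}; K=[let u]⟩
4. ⟨C=((λq. q) u); E={u↦1}; S={0↦3, 1↦2}; K=∅⟩
5. ⟨C=(λq. q); E={u↦1}; S={0↦3, 1↦2}; K=[arg]⟩
6. ⟨C=u; E={u↦1}; S={0↦3, 1↦2}; K=[fun]⟩
7. ⟨C=q; E={q↦2, u↦1}; S={0↦3, 1↦2, 2↦2}; K=∅⟩
→ final value 2

Answer: 2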